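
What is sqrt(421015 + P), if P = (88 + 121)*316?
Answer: sqrt(487059) ≈ 697.90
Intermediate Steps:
P = 66044 (P = 209*316 = 66044)
sqrt(421015 + P) = sqrt(421015 + 66044) = sqrt(487059)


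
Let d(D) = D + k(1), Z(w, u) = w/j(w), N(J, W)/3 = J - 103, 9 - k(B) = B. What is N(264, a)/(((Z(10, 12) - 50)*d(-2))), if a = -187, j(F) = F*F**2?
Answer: -8050/4999 ≈ -1.6103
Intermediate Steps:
j(F) = F**3
k(B) = 9 - B
N(J, W) = -309 + 3*J (N(J, W) = 3*(J - 103) = 3*(-103 + J) = -309 + 3*J)
Z(w, u) = w**(-2) (Z(w, u) = w/(w**3) = w/w**3 = w**(-2))
d(D) = 8 + D (d(D) = D + (9 - 1*1) = D + (9 - 1) = D + 8 = 8 + D)
N(264, a)/(((Z(10, 12) - 50)*d(-2))) = (-309 + 3*264)/(((10**(-2) - 50)*(8 - 2))) = (-309 + 792)/(((1/100 - 50)*6)) = 483/((-4999/100*6)) = 483/(-14997/50) = 483*(-50/14997) = -8050/4999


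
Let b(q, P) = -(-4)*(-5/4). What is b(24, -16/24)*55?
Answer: -275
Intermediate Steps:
b(q, P) = -5 (b(q, P) = -(-4)*(-5*1/4) = -(-4)*(-5)/4 = -1*5 = -5)
b(24, -16/24)*55 = -5*55 = -275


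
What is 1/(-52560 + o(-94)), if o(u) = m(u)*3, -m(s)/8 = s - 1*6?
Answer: -1/50160 ≈ -1.9936e-5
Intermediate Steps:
m(s) = 48 - 8*s (m(s) = -8*(s - 1*6) = -8*(s - 6) = -8*(-6 + s) = 48 - 8*s)
o(u) = 144 - 24*u (o(u) = (48 - 8*u)*3 = 144 - 24*u)
1/(-52560 + o(-94)) = 1/(-52560 + (144 - 24*(-94))) = 1/(-52560 + (144 + 2256)) = 1/(-52560 + 2400) = 1/(-50160) = -1/50160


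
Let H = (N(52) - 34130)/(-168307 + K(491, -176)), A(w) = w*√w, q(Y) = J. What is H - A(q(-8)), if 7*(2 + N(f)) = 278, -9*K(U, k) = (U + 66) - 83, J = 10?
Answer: 715938/3535553 - 10*√10 ≈ -31.420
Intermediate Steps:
K(U, k) = 17/9 - U/9 (K(U, k) = -((U + 66) - 83)/9 = -((66 + U) - 83)/9 = -(-17 + U)/9 = 17/9 - U/9)
q(Y) = 10
A(w) = w^(3/2)
N(f) = 264/7 (N(f) = -2 + (⅐)*278 = -2 + 278/7 = 264/7)
H = 715938/3535553 (H = (264/7 - 34130)/(-168307 + (17/9 - ⅑*491)) = -238646/(7*(-168307 + (17/9 - 491/9))) = -238646/(7*(-168307 - 158/3)) = -238646/(7*(-505079/3)) = -238646/7*(-3/505079) = 715938/3535553 ≈ 0.20250)
H - A(q(-8)) = 715938/3535553 - 10^(3/2) = 715938/3535553 - 10*√10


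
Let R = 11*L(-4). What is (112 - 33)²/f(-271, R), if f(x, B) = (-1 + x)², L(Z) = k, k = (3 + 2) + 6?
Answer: 6241/73984 ≈ 0.084356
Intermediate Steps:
k = 11 (k = 5 + 6 = 11)
L(Z) = 11
R = 121 (R = 11*11 = 121)
(112 - 33)²/f(-271, R) = (112 - 33)²/((-1 - 271)²) = 79²/((-272)²) = 6241/73984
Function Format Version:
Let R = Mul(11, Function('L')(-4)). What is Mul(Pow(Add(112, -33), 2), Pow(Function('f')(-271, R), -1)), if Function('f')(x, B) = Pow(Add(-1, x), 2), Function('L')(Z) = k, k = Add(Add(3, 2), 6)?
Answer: Rational(6241, 73984) ≈ 0.084356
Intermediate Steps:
k = 11 (k = Add(5, 6) = 11)
Function('L')(Z) = 11
R = 121 (R = Mul(11, 11) = 121)
Mul(Pow(Add(112, -33), 2), Pow(Function('f')(-271, R), -1)) = Mul(Pow(Add(112, -33), 2), Pow(Pow(Add(-1, -271), 2), -1)) = Mul(Pow(79, 2), Pow(Pow(-272, 2), -1)) = Mul(6241, Pow(73984, -1)) = Mul(6241, Rational(1, 73984)) = Rational(6241, 73984)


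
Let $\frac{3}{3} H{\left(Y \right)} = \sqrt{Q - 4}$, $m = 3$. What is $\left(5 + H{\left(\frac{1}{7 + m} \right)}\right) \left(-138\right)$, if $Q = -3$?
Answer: $-690 - 138 i \sqrt{7} \approx -690.0 - 365.11 i$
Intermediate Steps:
$H{\left(Y \right)} = i \sqrt{7}$ ($H{\left(Y \right)} = \sqrt{-3 - 4} = \sqrt{-7} = i \sqrt{7}$)
$\left(5 + H{\left(\frac{1}{7 + m} \right)}\right) \left(-138\right) = \left(5 + i \sqrt{7}\right) \left(-138\right) = -690 - 138 i \sqrt{7}$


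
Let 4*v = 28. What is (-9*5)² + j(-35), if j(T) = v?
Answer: 2032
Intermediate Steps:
v = 7 (v = (¼)*28 = 7)
j(T) = 7
(-9*5)² + j(-35) = (-9*5)² + 7 = (-45)² + 7 = 2025 + 7 = 2032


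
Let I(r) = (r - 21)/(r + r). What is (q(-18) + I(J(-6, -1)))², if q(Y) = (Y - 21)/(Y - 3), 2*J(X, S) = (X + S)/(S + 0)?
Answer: 81/196 ≈ 0.41327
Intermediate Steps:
J(X, S) = (S + X)/(2*S) (J(X, S) = ((X + S)/(S + 0))/2 = ((S + X)/S)/2 = (S + X)/(2*S))
q(Y) = (-21 + Y)/(-3 + Y)
I(r) = (-21 + r)/(2*r) (I(r) = (-21 + r)/((2*r)) = (-21 + r)*(1/(2*r)) = (-21 + r)/(2*r))
(q(-18) + I(J(-6, -1)))² = ((-21 - 18)/(-3 - 18) + (-21 + (½)*(-1 - 6)/(-1))/(2*(((½)*(-1 - 6)/(-1)))))² = (-39/(-21) + (-21 + (½)*(-1)*(-7))/(2*(((½)*(-1)*(-7)))))² = (-1/21*(-39) + (-21 + 7/2)/(2*(7/2)))² = (13/7 + (½)*(2/7)*(-35/2))² = (13/7 - 5/2)² = (-9/14)² = 81/196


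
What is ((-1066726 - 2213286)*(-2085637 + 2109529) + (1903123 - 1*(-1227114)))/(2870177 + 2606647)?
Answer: -78362916467/5476824 ≈ -14308.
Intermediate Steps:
((-1066726 - 2213286)*(-2085637 + 2109529) + (1903123 - 1*(-1227114)))/(2870177 + 2606647) = (-3280012*23892 + (1903123 + 1227114))/5476824 = (-78366046704 + 3130237)*(1/5476824) = -78362916467*1/5476824 = -78362916467/5476824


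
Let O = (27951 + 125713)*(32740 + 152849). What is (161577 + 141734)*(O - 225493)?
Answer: 8649860284838533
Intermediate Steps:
O = 28518348096 (O = 153664*185589 = 28518348096)
(161577 + 141734)*(O - 225493) = (161577 + 141734)*(28518348096 - 225493) = 303311*28518122603 = 8649860284838533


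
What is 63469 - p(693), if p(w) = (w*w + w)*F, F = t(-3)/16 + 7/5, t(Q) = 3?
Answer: -28001057/40 ≈ -7.0003e+5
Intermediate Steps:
F = 127/80 (F = 3/16 + 7/5 = 127/80 ≈ 1.5875)
p(w) = 127*w/80 + 127*w**2/80 (p(w) = (w*w + w)*(127/80) = (w**2 + w)*(127/80) = (w + w**2)*(127/80) = 127*w/80 + 127*w**2/80)
63469 - p(693) = 63469 - 127*693*(1 + 693)/80 = 63469 - 127*693*694/80 = 63469 - 1*30539817/40 = 63469 - 30539817/40 = -28001057/40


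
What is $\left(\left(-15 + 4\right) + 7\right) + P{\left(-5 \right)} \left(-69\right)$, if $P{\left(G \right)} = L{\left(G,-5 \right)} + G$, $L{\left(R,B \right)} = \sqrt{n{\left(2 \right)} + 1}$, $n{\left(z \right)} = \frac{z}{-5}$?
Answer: $341 - \frac{69 \sqrt{15}}{5} \approx 287.55$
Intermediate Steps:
$n{\left(z \right)} = - \frac{z}{5}$ ($n{\left(z \right)} = z \left(- \frac{1}{5}\right) = - \frac{z}{5}$)
$L{\left(R,B \right)} = \frac{\sqrt{15}}{5}$ ($L{\left(R,B \right)} = \sqrt{\left(- \frac{1}{5}\right) 2 + 1} = \sqrt{- \frac{2}{5} + 1} = \sqrt{\frac{3}{5}} = \frac{\sqrt{15}}{5}$)
$P{\left(G \right)} = G + \frac{\sqrt{15}}{5}$ ($P{\left(G \right)} = \frac{\sqrt{15}}{5} + G = G + \frac{\sqrt{15}}{5}$)
$\left(\left(-15 + 4\right) + 7\right) + P{\left(-5 \right)} \left(-69\right) = \left(\left(-15 + 4\right) + 7\right) + \left(-5 + \frac{\sqrt{15}}{5}\right) \left(-69\right) = \left(-11 + 7\right) + \left(345 - \frac{69 \sqrt{15}}{5}\right) = -4 + \left(345 - \frac{69 \sqrt{15}}{5}\right) = 341 - \frac{69 \sqrt{15}}{5}$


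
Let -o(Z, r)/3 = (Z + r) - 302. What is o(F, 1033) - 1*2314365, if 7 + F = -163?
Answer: -2316048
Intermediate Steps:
F = -170 (F = -7 - 163 = -170)
o(Z, r) = 906 - 3*Z - 3*r (o(Z, r) = -3*((Z + r) - 302) = -3*(-302 + Z + r) = 906 - 3*Z - 3*r)
o(F, 1033) - 1*2314365 = (906 - 3*(-170) - 3*1033) - 1*2314365 = (906 + 510 - 3099) - 2314365 = -1683 - 2314365 = -2316048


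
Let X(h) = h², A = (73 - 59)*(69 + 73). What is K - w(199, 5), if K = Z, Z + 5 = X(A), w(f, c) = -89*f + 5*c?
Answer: 3969825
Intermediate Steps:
A = 1988 (A = 14*142 = 1988)
Z = 3952139 (Z = -5 + 1988² = -5 + 3952144 = 3952139)
K = 3952139
K - w(199, 5) = 3952139 - (-89*199 + 5*5) = 3952139 - (-17711 + 25) = 3952139 - 1*(-17686) = 3952139 + 17686 = 3969825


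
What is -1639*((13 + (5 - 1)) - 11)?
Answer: -9834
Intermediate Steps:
-1639*((13 + (5 - 1)) - 11) = -1639*((13 + 4) - 11) = -1639*(17 - 11) = -1639*6 = -9834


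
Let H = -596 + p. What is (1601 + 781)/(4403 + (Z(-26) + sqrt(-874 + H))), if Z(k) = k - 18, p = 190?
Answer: 10383138/19002161 - 38112*I*sqrt(5)/19002161 ≈ 0.54642 - 0.0044848*I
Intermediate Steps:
H = -406 (H = -596 + 190 = -406)
Z(k) = -18 + k
(1601 + 781)/(4403 + (Z(-26) + sqrt(-874 + H))) = (1601 + 781)/(4403 + ((-18 - 26) + sqrt(-874 - 406))) = 2382/(4403 + (-44 + sqrt(-1280))) = 2382/(4403 + (-44 + 16*I*sqrt(5))) = 2382/(4359 + 16*I*sqrt(5))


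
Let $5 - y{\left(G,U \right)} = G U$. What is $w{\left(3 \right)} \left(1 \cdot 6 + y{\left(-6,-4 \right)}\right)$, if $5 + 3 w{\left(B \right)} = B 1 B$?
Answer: $- \frac{52}{3} \approx -17.333$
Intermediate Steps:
$w{\left(B \right)} = - \frac{5}{3} + \frac{B^{2}}{3}$ ($w{\left(B \right)} = - \frac{5}{3} + \frac{B 1 B}{3} = - \frac{5}{3} + \frac{B B}{3} = - \frac{5}{3} + \frac{B^{2}}{3}$)
$y{\left(G,U \right)} = 5 - G U$
$w{\left(3 \right)} \left(1 \cdot 6 + y{\left(-6,-4 \right)}\right) = \left(- \frac{5}{3} + \frac{3^{2}}{3}\right) \left(1 \cdot 6 + \left(5 - \left(-6\right) \left(-4\right)\right)\right) = \left(- \frac{5}{3} + \frac{1}{3} \cdot 9\right) \left(6 + \left(5 - 24\right)\right) = \left(- \frac{5}{3} + 3\right) \left(6 - 19\right) = \frac{4}{3} \left(-13\right) = - \frac{52}{3}$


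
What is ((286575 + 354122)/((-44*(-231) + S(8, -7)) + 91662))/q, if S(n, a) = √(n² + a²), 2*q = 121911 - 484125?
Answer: -7248845858/208646012962049 + 640697*√113/1877814116658441 ≈ -3.4739e-5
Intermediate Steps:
q = -181107 (q = (121911 - 484125)/2 = (½)*(-362214) = -181107)
S(n, a) = √(a² + n²)
((286575 + 354122)/((-44*(-231) + S(8, -7)) + 91662))/q = ((286575 + 354122)/((-44*(-231) + √((-7)² + 8²)) + 91662))/(-181107) = (640697/((10164 + √(49 + 64)) + 91662))*(-1/181107) = (640697/((10164 + √113) + 91662))*(-1/181107) = (640697/(101826 + √113))*(-1/181107) = -640697/(181107*(101826 + √113))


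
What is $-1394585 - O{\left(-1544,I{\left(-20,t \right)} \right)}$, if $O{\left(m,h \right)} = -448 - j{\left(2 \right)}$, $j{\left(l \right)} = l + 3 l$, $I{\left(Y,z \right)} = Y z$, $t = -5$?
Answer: $-1394129$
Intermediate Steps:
$j{\left(l \right)} = 4 l$
$O{\left(m,h \right)} = -456$ ($O{\left(m,h \right)} = -448 - 4 \cdot 2 = -448 - 8 = -456$)
$-1394585 - O{\left(-1544,I{\left(-20,t \right)} \right)} = -1394585 - -456 = -1394585 + 456 = -1394129$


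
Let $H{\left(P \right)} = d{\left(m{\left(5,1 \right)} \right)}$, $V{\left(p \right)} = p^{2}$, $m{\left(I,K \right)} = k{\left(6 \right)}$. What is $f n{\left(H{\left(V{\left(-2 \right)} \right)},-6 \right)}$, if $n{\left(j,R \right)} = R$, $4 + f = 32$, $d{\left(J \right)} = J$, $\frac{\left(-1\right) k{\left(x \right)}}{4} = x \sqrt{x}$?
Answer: $-168$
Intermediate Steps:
$k{\left(x \right)} = - 4 x^{\frac{3}{2}}$ ($k{\left(x \right)} = - 4 x \sqrt{x} = - 4 x^{\frac{3}{2}}$)
$m{\left(I,K \right)} = - 24 \sqrt{6}$ ($m{\left(I,K \right)} = - 4 \cdot 6^{\frac{3}{2}} = - 4 \cdot 6 \sqrt{6} = - 24 \sqrt{6}$)
$f = 28$ ($f = -4 + 32 = 28$)
$H{\left(P \right)} = - 24 \sqrt{6}$
$f n{\left(H{\left(V{\left(-2 \right)} \right)},-6 \right)} = 28 \left(-6\right) = -168$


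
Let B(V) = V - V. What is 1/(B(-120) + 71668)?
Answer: 1/71668 ≈ 1.3953e-5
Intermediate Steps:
B(V) = 0
1/(B(-120) + 71668) = 1/(0 + 71668) = 1/71668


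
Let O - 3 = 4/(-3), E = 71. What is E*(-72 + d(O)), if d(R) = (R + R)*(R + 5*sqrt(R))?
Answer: -42458/9 + 3550*sqrt(15)/9 ≈ -3189.9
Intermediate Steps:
O = 5/3 (O = 3 + 4/(-3) = 3 + 4*(-1/3) = 3 - 4/3 = 5/3 ≈ 1.6667)
d(R) = 2*R*(R + 5*sqrt(R)) (d(R) = (2*R)*(R + 5*sqrt(R)) = 2*R*(R + 5*sqrt(R)))
E*(-72 + d(O)) = 71*(-72 + (2*(5/3)**2 + 10*(5/3)**(3/2))) = 71*(-72 + (2*(25/9) + 10*(5*sqrt(15)/9))) = 71*(-72 + (50/9 + 50*sqrt(15)/9)) = 71*(-598/9 + 50*sqrt(15)/9) = -42458/9 + 3550*sqrt(15)/9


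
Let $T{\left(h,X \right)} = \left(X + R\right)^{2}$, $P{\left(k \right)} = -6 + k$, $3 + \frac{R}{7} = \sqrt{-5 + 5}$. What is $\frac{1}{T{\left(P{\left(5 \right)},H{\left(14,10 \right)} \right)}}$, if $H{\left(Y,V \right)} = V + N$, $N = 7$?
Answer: $\frac{1}{16} \approx 0.0625$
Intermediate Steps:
$R = -21$ ($R = -21 + 7 \sqrt{-5 + 5} = -21 + 7 \sqrt{0} = -21 + 7 \cdot 0 = -21 + 0 = -21$)
$H{\left(Y,V \right)} = 7 + V$ ($H{\left(Y,V \right)} = V + 7 = 7 + V$)
$T{\left(h,X \right)} = \left(-21 + X\right)^{2}$ ($T{\left(h,X \right)} = \left(X - 21\right)^{2} = \left(-21 + X\right)^{2}$)
$\frac{1}{T{\left(P{\left(5 \right)},H{\left(14,10 \right)} \right)}} = \frac{1}{\left(-21 + \left(7 + 10\right)\right)^{2}} = \frac{1}{\left(-21 + 17\right)^{2}} = \frac{1}{\left(-4\right)^{2}} = \frac{1}{16}$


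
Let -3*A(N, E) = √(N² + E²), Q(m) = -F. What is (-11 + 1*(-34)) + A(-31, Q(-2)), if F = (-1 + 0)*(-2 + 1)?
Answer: -45 - √962/3 ≈ -55.339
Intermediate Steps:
F = 1 (F = -1*(-1) = 1)
Q(m) = -1 (Q(m) = -1*1 = -1)
A(N, E) = -√(E² + N²)/3 (A(N, E) = -√(N² + E²)/3 = -√(E² + N²)/3)
(-11 + 1*(-34)) + A(-31, Q(-2)) = (-11 + 1*(-34)) - √((-1)² + (-31)²)/3 = (-11 - 34) - √(1 + 961)/3 = -45 - √962/3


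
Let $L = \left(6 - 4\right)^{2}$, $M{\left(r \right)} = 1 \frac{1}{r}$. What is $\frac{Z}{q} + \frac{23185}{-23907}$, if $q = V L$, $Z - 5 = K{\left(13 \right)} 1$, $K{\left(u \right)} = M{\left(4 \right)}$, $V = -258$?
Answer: $- \frac{32069909}{32896032} \approx -0.97489$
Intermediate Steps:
$M{\left(r \right)} = \frac{1}{r}$
$K{\left(u \right)} = \frac{1}{4}$
$Z = \frac{21}{4}$ ($Z = 5 + \frac{1}{4} \cdot 1 = 5 + \frac{1}{4} = \frac{21}{4} \approx 5.25$)
$L = 4$ ($L = 2^{2} = 4$)
$q = -1032$ ($q = \left(-258\right) 4 = -1032$)
$\frac{Z}{q} + \frac{23185}{-23907} = \frac{21}{4 \left(-1032\right)} + \frac{23185}{-23907} = \frac{21}{4} \left(- \frac{1}{1032}\right) + 23185 \left(- \frac{1}{23907}\right) = - \frac{7}{1376} - \frac{23185}{23907} = - \frac{32069909}{32896032}$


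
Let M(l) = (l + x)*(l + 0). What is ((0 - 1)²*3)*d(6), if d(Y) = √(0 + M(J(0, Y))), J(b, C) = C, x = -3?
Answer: 9*√2 ≈ 12.728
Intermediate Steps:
M(l) = l*(-3 + l) (M(l) = (l - 3)*(l + 0) = (-3 + l)*l = l*(-3 + l))
d(Y) = √(Y*(-3 + Y)) (d(Y) = √(0 + Y*(-3 + Y)) = √(Y*(-3 + Y)))
((0 - 1)²*3)*d(6) = ((0 - 1)²*3)*√(6*(-3 + 6)) = ((-1)²*3)*√(6*3) = (1*3)*√18 = 3*(3*√2) = 9*√2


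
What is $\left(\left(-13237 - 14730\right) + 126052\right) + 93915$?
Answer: $192000$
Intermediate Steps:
$\left(\left(-13237 - 14730\right) + 126052\right) + 93915 = \left(-27967 + 126052\right) + 93915 = 98085 + 93915 = 192000$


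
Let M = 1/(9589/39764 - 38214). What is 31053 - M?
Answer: 47186024347835/1519531907 ≈ 31053.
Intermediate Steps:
M = -39764/1519531907 (M = 1/(9589*(1/39764) - 38214) = 1/(9589/39764 - 38214) = 1/(-1519531907/39764) = -39764/1519531907 ≈ -2.6169e-5)
31053 - M = 31053 - 1*(-39764/1519531907) = 31053 + 39764/1519531907 = 47186024347835/1519531907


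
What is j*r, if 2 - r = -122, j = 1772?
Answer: 219728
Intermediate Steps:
r = 124 (r = 2 - 1*(-122) = 2 + 122 = 124)
j*r = 1772*124 = 219728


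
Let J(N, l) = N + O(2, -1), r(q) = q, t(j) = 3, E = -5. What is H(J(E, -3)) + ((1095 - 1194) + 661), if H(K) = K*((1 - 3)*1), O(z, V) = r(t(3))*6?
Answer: 536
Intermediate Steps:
O(z, V) = 18 (O(z, V) = 3*6 = 18)
J(N, l) = 18 + N (J(N, l) = N + 18 = 18 + N)
H(K) = -2*K (H(K) = K*(-2*1) = K*(-2) = -2*K)
H(J(E, -3)) + ((1095 - 1194) + 661) = -2*(18 - 5) + ((1095 - 1194) + 661) = -2*13 + (-99 + 661) = -26 + 562 = 536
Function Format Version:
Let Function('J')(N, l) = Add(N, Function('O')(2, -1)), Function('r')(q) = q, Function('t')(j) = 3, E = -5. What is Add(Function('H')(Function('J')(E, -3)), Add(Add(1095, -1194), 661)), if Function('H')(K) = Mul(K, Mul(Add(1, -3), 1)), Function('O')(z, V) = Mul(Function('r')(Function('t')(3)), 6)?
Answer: 536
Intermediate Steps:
Function('O')(z, V) = 18 (Function('O')(z, V) = Mul(3, 6) = 18)
Function('J')(N, l) = Add(18, N) (Function('J')(N, l) = Add(N, 18) = Add(18, N))
Function('H')(K) = Mul(-2, K) (Function('H')(K) = Mul(K, Mul(-2, 1)) = Mul(K, -2) = Mul(-2, K))
Add(Function('H')(Function('J')(E, -3)), Add(Add(1095, -1194), 661)) = Add(Mul(-2, Add(18, -5)), Add(Add(1095, -1194), 661)) = Add(Mul(-2, 13), Add(-99, 661)) = Add(-26, 562) = 536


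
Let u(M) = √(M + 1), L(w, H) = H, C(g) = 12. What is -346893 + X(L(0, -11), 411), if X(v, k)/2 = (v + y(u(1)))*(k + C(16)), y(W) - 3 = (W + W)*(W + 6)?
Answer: -350277 + 10152*√2 ≈ -3.3592e+5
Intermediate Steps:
u(M) = √(1 + M)
y(W) = 3 + 2*W*(6 + W) (y(W) = 3 + (W + W)*(W + 6) = 3 + (2*W)*(6 + W) = 3 + 2*W*(6 + W))
X(v, k) = 2*(12 + k)*(7 + v + 12*√2) (X(v, k) = 2*((v + (3 + 2*(√(1 + 1))² + 12*√(1 + 1)))*(k + 12)) = 2*((v + (3 + 2*(√2)² + 12*√2))*(12 + k)) = 2*((v + (3 + 2*2 + 12*√2))*(12 + k)) = 2*((v + (3 + 4 + 12*√2))*(12 + k)) = 2*((v + (7 + 12*√2))*(12 + k)) = 2*((7 + v + 12*√2)*(12 + k)) = 2*((12 + k)*(7 + v + 12*√2)) = 2*(12 + k)*(7 + v + 12*√2))
-346893 + X(L(0, -11), 411) = -346893 + (168 + 24*(-11) + 288*√2 + 2*411*(-11) + 2*411*(7 + 12*√2)) = -346893 + (168 - 264 + 288*√2 - 9042 + (5754 + 9864*√2)) = -346893 + (-3384 + 10152*√2) = -350277 + 10152*√2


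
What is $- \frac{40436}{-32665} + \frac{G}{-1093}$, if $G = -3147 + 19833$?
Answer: $- \frac{500851642}{35702845} \approx -14.028$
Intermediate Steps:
$G = 16686$
$- \frac{40436}{-32665} + \frac{G}{-1093} = - \frac{40436}{-32665} + \frac{16686}{-1093} = \left(-40436\right) \left(- \frac{1}{32665}\right) + 16686 \left(- \frac{1}{1093}\right) = \frac{40436}{32665} - \frac{16686}{1093} = - \frac{500851642}{35702845}$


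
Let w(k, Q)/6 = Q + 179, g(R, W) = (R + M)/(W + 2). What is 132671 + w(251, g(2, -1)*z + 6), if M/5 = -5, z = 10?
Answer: 132401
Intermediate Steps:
M = -25 (M = 5*(-5) = -25)
g(R, W) = (-25 + R)/(2 + W) (g(R, W) = (R - 25)/(W + 2) = (-25 + R)/(2 + W))
w(k, Q) = 1074 + 6*Q (w(k, Q) = 6*(Q + 179) = 6*(179 + Q) = 1074 + 6*Q)
132671 + w(251, g(2, -1)*z + 6) = 132671 + (1074 + 6*(((-25 + 2)/(2 - 1))*10 + 6)) = 132671 + (1074 + 6*((-23/1)*10 + 6)) = 132671 + (1074 + 6*((1*(-23))*10 + 6)) = 132671 + (1074 + 6*(-23*10 + 6)) = 132671 + (1074 + 6*(-230 + 6)) = 132671 + (1074 + 6*(-224)) = 132671 + (1074 - 1344) = 132671 - 270 = 132401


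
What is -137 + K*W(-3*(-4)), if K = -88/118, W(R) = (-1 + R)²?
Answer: -13407/59 ≈ -227.24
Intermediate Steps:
K = -44/59 (K = -88*1/118 = -44/59 ≈ -0.74576)
-137 + K*W(-3*(-4)) = -137 - 44*(-1 - 3*(-4))²/59 = -137 - 44*(-1 + 12)²/59 = -137 - 44/59*11² = -137 - 44/59*121 = -137 - 5324/59 = -13407/59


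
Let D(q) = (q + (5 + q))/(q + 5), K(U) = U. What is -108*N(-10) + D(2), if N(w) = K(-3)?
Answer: 2277/7 ≈ 325.29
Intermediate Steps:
N(w) = -3
D(q) = (5 + 2*q)/(5 + q)
-108*N(-10) + D(2) = -108*(-3) + (5 + 2*2)/(5 + 2) = 324 + (5 + 4)/7 = 324 + (1/7)*9 = 324 + 9/7 = 2277/7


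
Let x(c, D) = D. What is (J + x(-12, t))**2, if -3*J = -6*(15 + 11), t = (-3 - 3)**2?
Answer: 7744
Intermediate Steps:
t = 36 (t = (-6)**2 = 36)
J = 52 (J = -(-2)*(15 + 11) = -(-2)*26 = -1/3*(-156) = 52)
(J + x(-12, t))**2 = (52 + 36)**2 = 88**2 = 7744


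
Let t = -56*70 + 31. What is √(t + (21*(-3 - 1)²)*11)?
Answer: I*√193 ≈ 13.892*I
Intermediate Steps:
t = -3889 (t = -3920 + 31 = -3889)
√(t + (21*(-3 - 1)²)*11) = √(-3889 + (21*(-3 - 1)²)*11) = √(-3889 + (21*(-4)²)*11) = √(-3889 + (21*16)*11) = √(-3889 + 336*11) = √(-3889 + 3696) = √(-193) = I*√193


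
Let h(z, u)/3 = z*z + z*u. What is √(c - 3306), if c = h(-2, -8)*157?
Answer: √6114 ≈ 78.192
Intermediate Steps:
h(z, u) = 3*z² + 3*u*z (h(z, u) = 3*(z*z + z*u) = 3*(z² + u*z) = 3*z² + 3*u*z)
c = 9420 (c = (3*(-2)*(-8 - 2))*157 = (3*(-2)*(-10))*157 = 60*157 = 9420)
√(c - 3306) = √(9420 - 3306) = √6114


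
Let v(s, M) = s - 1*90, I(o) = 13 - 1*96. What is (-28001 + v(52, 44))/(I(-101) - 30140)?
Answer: 28039/30223 ≈ 0.92774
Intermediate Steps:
I(o) = -83 (I(o) = 13 - 96 = -83)
v(s, M) = -90 + s (v(s, M) = s - 90 = -90 + s)
(-28001 + v(52, 44))/(I(-101) - 30140) = (-28001 + (-90 + 52))/(-83 - 30140) = (-28001 - 38)/(-30223) = -28039*(-1/30223) = 28039/30223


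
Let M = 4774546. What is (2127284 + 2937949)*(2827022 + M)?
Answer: 38503713085344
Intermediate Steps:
(2127284 + 2937949)*(2827022 + M) = (2127284 + 2937949)*(2827022 + 4774546) = 5065233*7601568 = 38503713085344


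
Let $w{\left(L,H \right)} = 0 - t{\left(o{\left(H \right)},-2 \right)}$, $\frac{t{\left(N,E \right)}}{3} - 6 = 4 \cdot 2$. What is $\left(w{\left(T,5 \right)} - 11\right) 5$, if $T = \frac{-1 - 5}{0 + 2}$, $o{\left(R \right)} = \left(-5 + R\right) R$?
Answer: $-265$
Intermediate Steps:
$o{\left(R \right)} = R \left(-5 + R\right)$
$T = -3$ ($T = - \frac{6}{2} = \left(-6\right) \frac{1}{2} = -3$)
$t{\left(N,E \right)} = 42$ ($t{\left(N,E \right)} = 18 + 3 \cdot 4 \cdot 2 = 18 + 3 \cdot 8 = 18 + 24 = 42$)
$w{\left(L,H \right)} = -42$ ($w{\left(L,H \right)} = 0 - 42 = -42$)
$\left(w{\left(T,5 \right)} - 11\right) 5 = \left(-42 - 11\right) 5 = \left(-53\right) 5 = -265$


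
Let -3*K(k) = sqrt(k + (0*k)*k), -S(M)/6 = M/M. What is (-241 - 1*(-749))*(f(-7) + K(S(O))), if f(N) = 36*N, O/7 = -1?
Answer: -128016 - 508*I*sqrt(6)/3 ≈ -1.2802e+5 - 414.78*I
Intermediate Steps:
O = -7 (O = 7*(-1) = -7)
S(M) = -6 (S(M) = -6*M/M = -6*1 = -6)
K(k) = -sqrt(k)/3 (K(k) = -sqrt(k + (0*k)*k)/3 = -sqrt(k + 0*k)/3 = -sqrt(k + 0)/3 = -sqrt(k)/3)
(-241 - 1*(-749))*(f(-7) + K(S(O))) = (-241 - 1*(-749))*(36*(-7) - I*sqrt(6)/3) = (-241 + 749)*(-252 - I*sqrt(6)/3) = 508*(-252 - I*sqrt(6)/3) = -128016 - 508*I*sqrt(6)/3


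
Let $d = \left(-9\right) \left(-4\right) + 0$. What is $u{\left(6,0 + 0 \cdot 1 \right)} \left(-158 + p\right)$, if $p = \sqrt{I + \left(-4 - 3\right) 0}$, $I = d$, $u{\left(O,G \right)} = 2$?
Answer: $-304$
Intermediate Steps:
$d = 36$ ($d = 36 + 0 = 36$)
$I = 36$
$p = 6$ ($p = \sqrt{36 + \left(-4 - 3\right) 0} = \sqrt{36 - 0} = \sqrt{36 + 0} = \sqrt{36} = 6$)
$u{\left(6,0 + 0 \cdot 1 \right)} \left(-158 + p\right) = 2 \left(-158 + 6\right) = 2 \left(-152\right) = -304$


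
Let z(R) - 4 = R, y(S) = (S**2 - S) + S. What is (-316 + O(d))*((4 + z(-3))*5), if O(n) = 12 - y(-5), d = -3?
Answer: -8225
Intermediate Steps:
y(S) = S**2
z(R) = 4 + R
O(n) = -13 (O(n) = 12 - 1*(-5)**2 = 12 - 1*25 = 12 - 25 = -13)
(-316 + O(d))*((4 + z(-3))*5) = (-316 - 13)*((4 + (4 - 3))*5) = -329*(4 + 1)*5 = -1645*5 = -329*25 = -8225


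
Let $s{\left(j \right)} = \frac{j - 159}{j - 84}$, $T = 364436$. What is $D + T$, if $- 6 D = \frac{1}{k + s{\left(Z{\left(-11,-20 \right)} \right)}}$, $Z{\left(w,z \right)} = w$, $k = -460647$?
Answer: $\frac{19137829565563}{52513554} \approx 3.6444 \cdot 10^{5}$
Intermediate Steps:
$s{\left(j \right)} = \frac{-159 + j}{-84 + j}$
$D = \frac{19}{52513554}$ ($D = - \frac{1}{6 \left(-460647 + \frac{-159 - 11}{-84 - 11}\right)} = - \frac{1}{6 \left(-460647 + \frac{1}{-95} \left(-170\right)\right)} = - \frac{1}{6 \left(-460647 - - \frac{34}{19}\right)} = - \frac{1}{6 \left(-460647 + \frac{34}{19}\right)} = - \frac{1}{6 \left(- \frac{8752259}{19}\right)} = \left(- \frac{1}{6}\right) \left(- \frac{19}{8752259}\right) = \frac{19}{52513554} \approx 3.6181 \cdot 10^{-7}$)
$D + T = \frac{19}{52513554} + 364436 = \frac{19137829565563}{52513554}$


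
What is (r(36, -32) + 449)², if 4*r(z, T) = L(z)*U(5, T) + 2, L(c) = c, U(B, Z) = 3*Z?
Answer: 687241/4 ≈ 1.7181e+5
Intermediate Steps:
r(z, T) = ½ + 3*T*z/4 (r(z, T) = (z*(3*T) + 2)/4 = (3*T*z + 2)/4 = (2 + 3*T*z)/4 = ½ + 3*T*z/4)
(r(36, -32) + 449)² = ((½ + (¾)*(-32)*36) + 449)² = ((½ - 864) + 449)² = (-1727/2 + 449)² = (-829/2)² = 687241/4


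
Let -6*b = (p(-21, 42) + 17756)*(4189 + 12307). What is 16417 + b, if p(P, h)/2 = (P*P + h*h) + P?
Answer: -182429501/3 ≈ -6.0810e+7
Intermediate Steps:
p(P, h) = 2*P + 2*P² + 2*h² (p(P, h) = 2*((P*P + h*h) + P) = 2*((P² + h²) + P) = 2*(P + P² + h²) = 2*P + 2*P² + 2*h²)
b = -182478752/3 (b = -((2*(-21) + 2*(-21)² + 2*42²) + 17756)*(4189 + 12307)/6 = -((-42 + 2*441 + 2*1764) + 17756)*16496/6 = -((-42 + 882 + 3528) + 17756)*16496/6 = -(4368 + 17756)*16496/6 = -11062*16496/3 = -⅙*364957504 = -182478752/3 ≈ -6.0826e+7)
16417 + b = 16417 - 182478752/3 = -182429501/3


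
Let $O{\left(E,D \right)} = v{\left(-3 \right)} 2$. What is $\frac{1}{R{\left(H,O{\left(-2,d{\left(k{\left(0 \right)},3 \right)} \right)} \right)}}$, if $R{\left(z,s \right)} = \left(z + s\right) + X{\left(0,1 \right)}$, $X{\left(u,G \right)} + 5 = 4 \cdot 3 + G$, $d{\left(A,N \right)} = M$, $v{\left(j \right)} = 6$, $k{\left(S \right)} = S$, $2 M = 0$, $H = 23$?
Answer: $\frac{1}{43} \approx 0.023256$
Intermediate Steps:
$M = 0$ ($M = \frac{1}{2} \cdot 0 = 0$)
$d{\left(A,N \right)} = 0$
$O{\left(E,D \right)} = 12$ ($O{\left(E,D \right)} = 6 \cdot 2 = 12$)
$X{\left(u,G \right)} = 7 + G$ ($X{\left(u,G \right)} = -5 + \left(4 \cdot 3 + G\right) = -5 + \left(12 + G\right) = 7 + G$)
$R{\left(z,s \right)} = 8 + s + z$ ($R{\left(z,s \right)} = \left(z + s\right) + \left(7 + 1\right) = \left(s + z\right) + 8 = 8 + s + z$)
$\frac{1}{R{\left(H,O{\left(-2,d{\left(k{\left(0 \right)},3 \right)} \right)} \right)}} = \frac{1}{8 + 12 + 23} = \frac{1}{43}$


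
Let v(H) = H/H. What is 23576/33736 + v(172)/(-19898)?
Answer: 58635189/83909866 ≈ 0.69879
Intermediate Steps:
v(H) = 1
23576/33736 + v(172)/(-19898) = 23576/33736 + 1/(-19898) = 23576*(1/33736) + 1*(-1/19898) = 2947/4217 - 1/19898 = 58635189/83909866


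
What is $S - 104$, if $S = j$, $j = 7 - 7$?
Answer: $-104$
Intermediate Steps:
$j = 0$ ($j = 7 - 7 = 0$)
$S = 0$
$S - 104 = 0 - 104 = -104$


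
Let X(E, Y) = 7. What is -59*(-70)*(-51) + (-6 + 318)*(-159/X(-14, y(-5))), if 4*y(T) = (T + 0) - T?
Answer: -1524018/7 ≈ -2.1772e+5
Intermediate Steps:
y(T) = 0 (y(T) = ((T + 0) - T)/4 = (T - T)/4 = (¼)*0 = 0)
-59*(-70)*(-51) + (-6 + 318)*(-159/X(-14, y(-5))) = -59*(-70)*(-51) + (-6 + 318)*(-159/7) = 4130*(-51) + 312*(-159*⅐) = -210630 + 312*(-159/7) = -210630 - 49608/7 = -1524018/7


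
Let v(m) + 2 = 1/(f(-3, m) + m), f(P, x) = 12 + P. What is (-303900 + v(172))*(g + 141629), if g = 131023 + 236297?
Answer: -27995381529689/181 ≈ -1.5467e+11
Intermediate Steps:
g = 367320
v(m) = -2 + 1/(9 + m) (v(m) = -2 + 1/((12 - 3) + m) = -2 + 1/(9 + m))
(-303900 + v(172))*(g + 141629) = (-303900 + (-17 - 2*172)/(9 + 172))*(367320 + 141629) = (-303900 + (-17 - 344)/181)*508949 = (-303900 + (1/181)*(-361))*508949 = (-303900 - 361/181)*508949 = -55006261/181*508949 = -27995381529689/181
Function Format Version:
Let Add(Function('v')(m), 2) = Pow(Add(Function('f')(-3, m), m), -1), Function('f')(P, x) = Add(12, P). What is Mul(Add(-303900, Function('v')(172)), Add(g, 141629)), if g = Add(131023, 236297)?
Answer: Rational(-27995381529689, 181) ≈ -1.5467e+11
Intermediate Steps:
g = 367320
Function('v')(m) = Add(-2, Pow(Add(9, m), -1)) (Function('v')(m) = Add(-2, Pow(Add(Add(12, -3), m), -1)) = Add(-2, Pow(Add(9, m), -1)))
Mul(Add(-303900, Function('v')(172)), Add(g, 141629)) = Mul(Add(-303900, Mul(Pow(Add(9, 172), -1), Add(-17, Mul(-2, 172)))), Add(367320, 141629)) = Mul(Add(-303900, Mul(Pow(181, -1), Add(-17, -344))), 508949) = Mul(Add(-303900, Mul(Rational(1, 181), -361)), 508949) = Mul(Add(-303900, Rational(-361, 181)), 508949) = Mul(Rational(-55006261, 181), 508949) = Rational(-27995381529689, 181)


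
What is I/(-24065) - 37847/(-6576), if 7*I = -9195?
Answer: 1287196541/221552016 ≈ 5.8099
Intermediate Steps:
I = -9195/7 (I = (1/7)*(-9195) = -9195/7 ≈ -1313.6)
I/(-24065) - 37847/(-6576) = -9195/7/(-24065) - 37847/(-6576) = -9195/7*(-1/24065) - 37847*(-1/6576) = 1839/33691 + 37847/6576 = 1287196541/221552016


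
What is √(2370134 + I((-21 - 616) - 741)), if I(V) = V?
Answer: 2*√592189 ≈ 1539.1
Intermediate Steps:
√(2370134 + I((-21 - 616) - 741)) = √(2370134 + ((-21 - 616) - 741)) = √(2370134 + (-637 - 741)) = √(2370134 - 1378) = √2368756 = 2*√592189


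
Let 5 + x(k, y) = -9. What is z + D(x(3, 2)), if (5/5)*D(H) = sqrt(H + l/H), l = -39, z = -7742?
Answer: -7742 + I*sqrt(2198)/14 ≈ -7742.0 + 3.3488*I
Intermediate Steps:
x(k, y) = -14 (x(k, y) = -5 - 9 = -14)
D(H) = sqrt(H - 39/H)
z + D(x(3, 2)) = -7742 + sqrt(-14 - 39/(-14)) = -7742 + sqrt(-14 - 39*(-1/14)) = -7742 + sqrt(-14 + 39/14) = -7742 + sqrt(-157/14) = -7742 + I*sqrt(2198)/14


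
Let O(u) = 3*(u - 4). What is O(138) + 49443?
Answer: 49845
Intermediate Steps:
O(u) = -12 + 3*u (O(u) = 3*(-4 + u) = -12 + 3*u)
O(138) + 49443 = (-12 + 3*138) + 49443 = (-12 + 414) + 49443 = 402 + 49443 = 49845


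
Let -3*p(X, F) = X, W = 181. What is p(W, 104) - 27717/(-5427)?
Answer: -99904/1809 ≈ -55.226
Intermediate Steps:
p(X, F) = -X/3
p(W, 104) - 27717/(-5427) = -⅓*181 - 27717/(-5427) = -181/3 - 27717*(-1/5427) = -181/3 + 9239/1809 = -99904/1809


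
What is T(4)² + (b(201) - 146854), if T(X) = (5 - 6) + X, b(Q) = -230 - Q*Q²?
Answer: -8267676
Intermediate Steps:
b(Q) = -230 - Q³
T(X) = -1 + X
T(4)² + (b(201) - 146854) = (-1 + 4)² + ((-230 - 1*201³) - 146854) = 3² + ((-230 - 1*8120601) - 146854) = 9 + ((-230 - 8120601) - 146854) = 9 + (-8120831 - 146854) = 9 - 8267685 = -8267676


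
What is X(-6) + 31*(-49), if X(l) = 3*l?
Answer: -1537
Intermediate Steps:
X(-6) + 31*(-49) = 3*(-6) + 31*(-49) = -18 - 1519 = -1537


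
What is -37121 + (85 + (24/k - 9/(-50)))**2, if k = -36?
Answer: -674516171/22500 ≈ -29979.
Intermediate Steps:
-37121 + (85 + (24/k - 9/(-50)))**2 = -37121 + (85 + (24/(-36) - 9/(-50)))**2 = -37121 + (85 + (24*(-1/36) - 9*(-1/50)))**2 = -37121 + (85 + (-2/3 + 9/50))**2 = -37121 + (85 - 73/150)**2 = -37121 + (12677/150)**2 = -37121 + 160706329/22500 = -674516171/22500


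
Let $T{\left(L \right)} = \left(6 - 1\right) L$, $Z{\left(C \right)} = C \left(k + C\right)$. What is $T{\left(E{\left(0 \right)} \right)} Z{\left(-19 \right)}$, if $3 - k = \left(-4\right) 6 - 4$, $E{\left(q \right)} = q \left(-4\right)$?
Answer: $0$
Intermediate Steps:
$E{\left(q \right)} = - 4 q$
$k = 31$ ($k = 3 - \left(\left(-4\right) 6 - 4\right) = 3 - \left(-24 - 4\right) = 3 - -28 = 3 + 28 = 31$)
$Z{\left(C \right)} = C \left(31 + C\right)$
$T{\left(L \right)} = 5 L$
$T{\left(E{\left(0 \right)} \right)} Z{\left(-19 \right)} = 5 \left(\left(-4\right) 0\right) \left(- 19 \left(31 - 19\right)\right) = 5 \cdot 0 \left(\left(-19\right) 12\right) = 0 \left(-228\right) = 0$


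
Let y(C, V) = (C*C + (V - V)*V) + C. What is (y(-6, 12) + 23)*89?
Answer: 4717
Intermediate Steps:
y(C, V) = C + C**2 (y(C, V) = (C**2 + 0*V) + C = (C**2 + 0) + C = C**2 + C = C + C**2)
(y(-6, 12) + 23)*89 = (-6*(1 - 6) + 23)*89 = (-6*(-5) + 23)*89 = (30 + 23)*89 = 53*89 = 4717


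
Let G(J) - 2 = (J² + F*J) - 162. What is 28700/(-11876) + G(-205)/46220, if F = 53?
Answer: -11979475/6861359 ≈ -1.7459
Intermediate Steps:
G(J) = -160 + J² + 53*J (G(J) = 2 + ((J² + 53*J) - 162) = 2 + (-162 + J² + 53*J) = -160 + J² + 53*J)
28700/(-11876) + G(-205)/46220 = 28700/(-11876) + (-160 + (-205)² + 53*(-205))/46220 = 28700*(-1/11876) + (-160 + 42025 - 10865)*(1/46220) = -7175/2969 + 31000*(1/46220) = -7175/2969 + 1550/2311 = -11979475/6861359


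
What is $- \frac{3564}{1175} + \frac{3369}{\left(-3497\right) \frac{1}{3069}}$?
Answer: $- \frac{12161329983}{4108975} \approx -2959.7$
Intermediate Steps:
$- \frac{3564}{1175} + \frac{3369}{\left(-3497\right) \frac{1}{3069}} = \left(-3564\right) \frac{1}{1175} + \frac{3369}{\left(-3497\right) \frac{1}{3069}} = - \frac{3564}{1175} + \frac{3369}{- \frac{3497}{3069}} = - \frac{3564}{1175} + 3369 \left(- \frac{3069}{3497}\right) = - \frac{3564}{1175} - \frac{10339461}{3497} = - \frac{12161329983}{4108975}$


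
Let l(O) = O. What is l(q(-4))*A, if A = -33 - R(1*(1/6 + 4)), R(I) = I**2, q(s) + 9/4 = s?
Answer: 45325/144 ≈ 314.76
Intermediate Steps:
q(s) = -9/4 + s
A = -1813/36 (A = -33 - (1*(1/6 + 4))**2 = -33 - (1*(25/6))**2 = -33 - (25/6)**2 = -33 - 1*625/36 = -33 - 625/36 = -1813/36 ≈ -50.361)
l(q(-4))*A = (-9/4 - 4)*(-1813/36) = -25/4*(-1813/36) = 45325/144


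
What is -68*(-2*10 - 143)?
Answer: 11084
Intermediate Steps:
-68*(-2*10 - 143) = -68*(-20 - 143) = -68*(-163) = 11084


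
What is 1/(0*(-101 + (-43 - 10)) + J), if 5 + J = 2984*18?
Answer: 1/53707 ≈ 1.8620e-5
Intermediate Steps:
J = 53707 (J = -5 + 2984*18 = -5 + 53712 = 53707)
1/(0*(-101 + (-43 - 10)) + J) = 1/(0*(-101 + (-43 - 10)) + 53707) = 1/(0*(-101 - 53) + 53707) = 1/(0*(-154) + 53707) = 1/(0 + 53707) = 1/53707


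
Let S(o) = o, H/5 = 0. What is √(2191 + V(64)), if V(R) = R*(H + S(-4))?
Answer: 3*√215 ≈ 43.989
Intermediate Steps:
H = 0 (H = 5*0 = 0)
V(R) = -4*R (V(R) = R*(0 - 4) = R*(-4) = -4*R)
√(2191 + V(64)) = √(2191 - 4*64) = √(2191 - 256) = √1935 = 3*√215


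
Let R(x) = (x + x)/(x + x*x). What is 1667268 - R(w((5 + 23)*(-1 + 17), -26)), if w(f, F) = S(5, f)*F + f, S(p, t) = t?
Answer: 18671734334/11199 ≈ 1.6673e+6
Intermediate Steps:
w(f, F) = f + F*f (w(f, F) = f*F + f = F*f + f = f + F*f)
R(x) = 2*x/(x + x²) (R(x) = (2*x)/(x + x²) = 2*x/(x + x²))
1667268 - R(w((5 + 23)*(-1 + 17), -26)) = 1667268 - 2/(1 + ((5 + 23)*(-1 + 17))*(1 - 26)) = 1667268 - 2/(1 + (28*16)*(-25)) = 1667268 - 2/(1 + 448*(-25)) = 1667268 - 2/(1 - 11200) = 1667268 - 2/(-11199) = 1667268 - 2*(-1)/11199 = 1667268 - 1*(-2/11199) = 1667268 + 2/11199 = 18671734334/11199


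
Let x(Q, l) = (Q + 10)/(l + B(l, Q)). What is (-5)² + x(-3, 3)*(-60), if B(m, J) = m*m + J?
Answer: -65/3 ≈ -21.667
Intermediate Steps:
B(m, J) = J + m² (B(m, J) = m² + J = J + m²)
x(Q, l) = (10 + Q)/(Q + l + l²) (x(Q, l) = (Q + 10)/(l + (Q + l²)) = (10 + Q)/(Q + l + l²))
(-5)² + x(-3, 3)*(-60) = (-5)² + ((10 - 3)/(-3 + 3 + 3²))*(-60) = 25 + (7/(-3 + 3 + 9))*(-60) = 25 + (7/9)*(-60) = 25 - 140/3 = -65/3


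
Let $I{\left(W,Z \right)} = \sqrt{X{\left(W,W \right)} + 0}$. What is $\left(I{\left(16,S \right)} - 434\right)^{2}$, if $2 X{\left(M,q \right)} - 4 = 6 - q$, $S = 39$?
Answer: $\left(434 - i \sqrt{3}\right)^{2} \approx 1.8835 \cdot 10^{5} - 1503.0 i$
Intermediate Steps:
$X{\left(M,q \right)} = 5 - \frac{q}{2}$ ($X{\left(M,q \right)} = 2 + \frac{6 - q}{2} = 2 - \left(-3 + \frac{q}{2}\right) = 5 - \frac{q}{2}$)
$I{\left(W,Z \right)} = \sqrt{5 - \frac{W}{2}}$ ($I{\left(W,Z \right)} = \sqrt{\left(5 - \frac{W}{2}\right) + 0} = \sqrt{5 - \frac{W}{2}}$)
$\left(I{\left(16,S \right)} - 434\right)^{2} = \left(\frac{\sqrt{20 - 32}}{2} - 434\right)^{2} = \left(\frac{\sqrt{-12}}{2} - 434\right)^{2} = \left(\frac{2 i \sqrt{3}}{2} - 434\right)^{2} = \left(i \sqrt{3} - 434\right)^{2} = \left(-434 + i \sqrt{3}\right)^{2}$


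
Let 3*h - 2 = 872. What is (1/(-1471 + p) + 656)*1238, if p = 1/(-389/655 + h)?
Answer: 341249638675315/420192374 ≈ 8.1213e+5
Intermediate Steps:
h = 874/3 (h = 2/3 + (1/3)*872 = 2/3 + 872/3 = 874/3 ≈ 291.33)
p = 1965/571303 (p = 1/(-389/655 + 874/3) = 1/(571303/1965) = 1965/571303 ≈ 0.0034395)
(1/(-1471 + p) + 656)*1238 = (1/(-1471 + 1965/571303) + 656)*1238 = (1/(-840384748/571303) + 656)*1238 = (-571303/840384748 + 656)*1238 = (551291823385/840384748)*1238 = 341249638675315/420192374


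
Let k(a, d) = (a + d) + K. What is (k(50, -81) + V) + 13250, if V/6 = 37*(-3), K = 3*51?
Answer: 12706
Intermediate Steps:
K = 153
V = -666 (V = 6*(37*(-3)) = 6*(-111) = -666)
k(a, d) = 153 + a + d (k(a, d) = (a + d) + 153 = 153 + a + d)
(k(50, -81) + V) + 13250 = ((153 + 50 - 81) - 666) + 13250 = (122 - 666) + 13250 = -544 + 13250 = 12706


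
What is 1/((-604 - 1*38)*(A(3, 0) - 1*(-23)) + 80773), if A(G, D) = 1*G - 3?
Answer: 1/66007 ≈ 1.5150e-5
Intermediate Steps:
A(G, D) = -3 + G (A(G, D) = G - 3 = -3 + G)
1/((-604 - 1*38)*(A(3, 0) - 1*(-23)) + 80773) = 1/((-604 - 1*38)*((-3 + 3) - 1*(-23)) + 80773) = 1/((-604 - 38)*(0 + 23) + 80773) = 1/(-642*23 + 80773) = 1/(-14766 + 80773) = 1/66007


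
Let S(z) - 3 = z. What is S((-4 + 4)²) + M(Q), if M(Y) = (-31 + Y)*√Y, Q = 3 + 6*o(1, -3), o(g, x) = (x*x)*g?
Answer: 3 + 26*√57 ≈ 199.30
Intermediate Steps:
o(g, x) = g*x² (o(g, x) = x²*g = g*x²)
Q = 57 (Q = 3 + 6*(1*(-3)²) = 3 + 6*(1*9) = 3 + 6*9 = 3 + 54 = 57)
S(z) = 3 + z
M(Y) = √Y*(-31 + Y)
S((-4 + 4)²) + M(Q) = (3 + (-4 + 4)²) + √57*(-31 + 57) = (3 + 0²) + √57*26 = (3 + 0) + 26*√57 = 3 + 26*√57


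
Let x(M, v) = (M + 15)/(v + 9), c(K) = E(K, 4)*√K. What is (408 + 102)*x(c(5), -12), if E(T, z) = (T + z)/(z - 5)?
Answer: -2550 + 1530*√5 ≈ 871.18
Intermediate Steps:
E(T, z) = (T + z)/(-5 + z)
c(K) = √K*(-4 - K) (c(K) = ((K + 4)/(-5 + 4))*√K = ((4 + K)/(-1))*√K = (-(4 + K))*√K = (-4 - K)*√K = √K*(-4 - K))
x(M, v) = (15 + M)/(9 + v)
(408 + 102)*x(c(5), -12) = (408 + 102)*((15 + √5*(-4 - 1*5))/(9 - 12)) = 510*((15 + √5*(-4 - 5))/(-3)) = 510*(-(15 + √5*(-9))/3) = 510*(-(15 - 9*√5)/3) = 510*(-5 + 3*√5) = -2550 + 1530*√5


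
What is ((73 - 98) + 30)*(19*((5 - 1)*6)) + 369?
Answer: 2649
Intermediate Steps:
((73 - 98) + 30)*(19*((5 - 1)*6)) + 369 = (-25 + 30)*(19*(4*6)) + 369 = 5*(19*24) + 369 = 5*456 + 369 = 2280 + 369 = 2649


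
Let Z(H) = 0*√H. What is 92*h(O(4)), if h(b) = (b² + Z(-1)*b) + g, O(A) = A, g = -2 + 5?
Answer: 1748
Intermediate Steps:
g = 3
Z(H) = 0
h(b) = 3 + b² (h(b) = (b² + 0*b) + 3 = (b² + 0) + 3 = b² + 3 = 3 + b²)
92*h(O(4)) = 92*(3 + 4²) = 92*(3 + 16) = 92*19 = 1748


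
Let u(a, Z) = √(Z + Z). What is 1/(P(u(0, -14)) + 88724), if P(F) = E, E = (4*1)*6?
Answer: 1/88748 ≈ 1.1268e-5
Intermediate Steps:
u(a, Z) = √2*√Z (u(a, Z) = √(2*Z) = √2*√Z)
E = 24 (E = 4*6 = 24)
P(F) = 24
1/(P(u(0, -14)) + 88724) = 1/(24 + 88724) = 1/88748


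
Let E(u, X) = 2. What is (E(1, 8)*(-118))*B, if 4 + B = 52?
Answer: -11328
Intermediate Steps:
B = 48 (B = -4 + 52 = 48)
(E(1, 8)*(-118))*B = (2*(-118))*48 = -236*48 = -11328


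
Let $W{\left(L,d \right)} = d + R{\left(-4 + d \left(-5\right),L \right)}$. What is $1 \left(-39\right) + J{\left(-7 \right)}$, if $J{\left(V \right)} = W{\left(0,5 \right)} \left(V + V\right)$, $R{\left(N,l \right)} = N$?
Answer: $297$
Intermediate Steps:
$W{\left(L,d \right)} = -4 - 4 d$ ($W{\left(L,d \right)} = d + \left(-4 + d \left(-5\right)\right) = d - \left(4 + 5 d\right) = -4 - 4 d$)
$J{\left(V \right)} = - 48 V$ ($J{\left(V \right)} = \left(-4 - 20\right) \left(V + V\right) = \left(-4 - 20\right) 2 V = - 24 \cdot 2 V = - 48 V$)
$1 \left(-39\right) + J{\left(-7 \right)} = 1 \left(-39\right) - -336 = -39 + 336 = 297$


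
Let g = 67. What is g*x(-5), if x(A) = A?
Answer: -335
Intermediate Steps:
g*x(-5) = 67*(-5) = -335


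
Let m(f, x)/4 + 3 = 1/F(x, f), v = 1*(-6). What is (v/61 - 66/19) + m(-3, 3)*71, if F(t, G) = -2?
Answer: -1156186/1159 ≈ -997.57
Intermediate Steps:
v = -6
m(f, x) = -14 (m(f, x) = -12 + 4/(-2) = -12 + 4*(-1/2) = -12 - 2 = -14)
(v/61 - 66/19) + m(-3, 3)*71 = (-6/61 - 66/19) - 14*71 = (-6*1/61 - 66*1/19) - 994 = (-6/61 - 66/19) - 994 = -4140/1159 - 994 = -1156186/1159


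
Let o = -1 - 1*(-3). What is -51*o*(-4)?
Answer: 408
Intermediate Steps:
o = 2 (o = -1 + 3 = 2)
-51*o*(-4) = -102*(-4) = -51*(-8) = 408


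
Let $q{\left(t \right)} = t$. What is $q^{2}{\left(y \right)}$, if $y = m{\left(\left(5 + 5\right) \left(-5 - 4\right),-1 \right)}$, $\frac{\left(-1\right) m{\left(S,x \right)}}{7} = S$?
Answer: $396900$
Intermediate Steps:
$m{\left(S,x \right)} = - 7 S$
$y = 630$ ($y = - 7 \left(5 + 5\right) \left(-5 - 4\right) = - 7 \cdot 10 \left(-9\right) = \left(-7\right) \left(-90\right) = 630$)
$q^{2}{\left(y \right)} = 630^{2} = 396900$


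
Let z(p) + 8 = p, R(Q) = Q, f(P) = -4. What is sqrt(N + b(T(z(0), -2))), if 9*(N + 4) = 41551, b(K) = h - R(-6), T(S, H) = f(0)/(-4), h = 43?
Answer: 2*sqrt(10489)/3 ≈ 68.277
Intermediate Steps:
z(p) = -8 + p
T(S, H) = 1 (T(S, H) = -4/(-4) = -4*(-1/4) = 1)
b(K) = 49 (b(K) = 43 - 1*(-6) = 43 + 6 = 49)
N = 41515/9 (N = -4 + (1/9)*41551 = -4 + 41551/9 = 41515/9 ≈ 4612.8)
sqrt(N + b(T(z(0), -2))) = sqrt(41515/9 + 49) = sqrt(41956/9) = 2*sqrt(10489)/3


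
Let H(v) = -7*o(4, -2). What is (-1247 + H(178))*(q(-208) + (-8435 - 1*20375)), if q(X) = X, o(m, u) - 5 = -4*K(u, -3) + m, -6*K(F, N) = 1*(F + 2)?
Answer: 38013580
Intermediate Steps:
K(F, N) = -⅓ - F/6 (K(F, N) = -(F + 2)/6 = -(2 + F)/6 = -⅓ - F/6)
o(m, u) = 19/3 + m + 2*u/3 (o(m, u) = 5 + (-4*(-⅓ - u/6) + m) = 5 + ((4/3 + 2*u/3) + m) = 5 + (4/3 + m + 2*u/3) = 19/3 + m + 2*u/3)
H(v) = -63 (H(v) = -7*(19/3 + 4 + (⅔)*(-2)) = -7*(19/3 + 4 - 4/3) = -7*9 = -63)
(-1247 + H(178))*(q(-208) + (-8435 - 1*20375)) = (-1247 - 63)*(-208 + (-8435 - 1*20375)) = -1310*(-208 + (-8435 - 20375)) = -1310*(-208 - 28810) = -1310*(-29018) = 38013580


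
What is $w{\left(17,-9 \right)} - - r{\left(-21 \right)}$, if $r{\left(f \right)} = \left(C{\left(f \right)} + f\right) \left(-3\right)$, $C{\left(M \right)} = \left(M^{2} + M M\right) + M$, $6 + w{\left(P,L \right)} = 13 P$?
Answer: $-2305$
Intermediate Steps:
$w{\left(P,L \right)} = -6 + 13 P$
$C{\left(M \right)} = M + 2 M^{2}$ ($C{\left(M \right)} = \left(M^{2} + M^{2}\right) + M = 2 M^{2} + M = M + 2 M^{2}$)
$r{\left(f \right)} = - 3 f - 3 f \left(1 + 2 f\right)$ ($r{\left(f \right)} = \left(f \left(1 + 2 f\right) + f\right) \left(-3\right) = \left(f + f \left(1 + 2 f\right)\right) \left(-3\right) = - 3 f - 3 f \left(1 + 2 f\right)$)
$w{\left(17,-9 \right)} - - r{\left(-21 \right)} = \left(-6 + 13 \cdot 17\right) - - 6 \left(-21\right) \left(-1 - -21\right) = \left(-6 + 221\right) - - 6 \left(-21\right) \left(-1 + 21\right) = 215 - - 6 \left(-21\right) 20 = 215 - \left(-1\right) \left(-2520\right) = 215 - 2520 = -2305$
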